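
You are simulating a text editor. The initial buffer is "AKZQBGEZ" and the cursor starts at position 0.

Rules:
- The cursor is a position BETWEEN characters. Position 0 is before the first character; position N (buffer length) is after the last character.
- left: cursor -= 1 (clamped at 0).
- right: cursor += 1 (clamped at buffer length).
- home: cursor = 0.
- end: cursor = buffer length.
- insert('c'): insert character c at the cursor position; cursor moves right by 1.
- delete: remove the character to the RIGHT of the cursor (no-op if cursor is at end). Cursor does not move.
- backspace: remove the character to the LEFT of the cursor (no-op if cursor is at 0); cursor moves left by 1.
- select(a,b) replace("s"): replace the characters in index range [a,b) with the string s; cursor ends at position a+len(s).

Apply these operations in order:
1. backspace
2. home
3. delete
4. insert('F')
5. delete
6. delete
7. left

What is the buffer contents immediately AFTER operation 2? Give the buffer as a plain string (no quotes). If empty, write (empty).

After op 1 (backspace): buf='AKZQBGEZ' cursor=0
After op 2 (home): buf='AKZQBGEZ' cursor=0

Answer: AKZQBGEZ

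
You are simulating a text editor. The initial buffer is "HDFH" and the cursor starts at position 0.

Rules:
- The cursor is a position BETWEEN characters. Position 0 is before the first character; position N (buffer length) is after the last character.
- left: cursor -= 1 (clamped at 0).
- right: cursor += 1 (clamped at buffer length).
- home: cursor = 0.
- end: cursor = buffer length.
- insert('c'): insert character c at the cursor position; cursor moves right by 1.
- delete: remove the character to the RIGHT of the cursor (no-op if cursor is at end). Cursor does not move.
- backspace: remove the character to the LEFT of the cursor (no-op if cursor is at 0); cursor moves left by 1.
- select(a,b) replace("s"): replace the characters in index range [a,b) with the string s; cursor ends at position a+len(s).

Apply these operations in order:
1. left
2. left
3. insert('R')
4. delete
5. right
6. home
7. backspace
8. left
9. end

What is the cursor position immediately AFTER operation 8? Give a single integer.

Answer: 0

Derivation:
After op 1 (left): buf='HDFH' cursor=0
After op 2 (left): buf='HDFH' cursor=0
After op 3 (insert('R')): buf='RHDFH' cursor=1
After op 4 (delete): buf='RDFH' cursor=1
After op 5 (right): buf='RDFH' cursor=2
After op 6 (home): buf='RDFH' cursor=0
After op 7 (backspace): buf='RDFH' cursor=0
After op 8 (left): buf='RDFH' cursor=0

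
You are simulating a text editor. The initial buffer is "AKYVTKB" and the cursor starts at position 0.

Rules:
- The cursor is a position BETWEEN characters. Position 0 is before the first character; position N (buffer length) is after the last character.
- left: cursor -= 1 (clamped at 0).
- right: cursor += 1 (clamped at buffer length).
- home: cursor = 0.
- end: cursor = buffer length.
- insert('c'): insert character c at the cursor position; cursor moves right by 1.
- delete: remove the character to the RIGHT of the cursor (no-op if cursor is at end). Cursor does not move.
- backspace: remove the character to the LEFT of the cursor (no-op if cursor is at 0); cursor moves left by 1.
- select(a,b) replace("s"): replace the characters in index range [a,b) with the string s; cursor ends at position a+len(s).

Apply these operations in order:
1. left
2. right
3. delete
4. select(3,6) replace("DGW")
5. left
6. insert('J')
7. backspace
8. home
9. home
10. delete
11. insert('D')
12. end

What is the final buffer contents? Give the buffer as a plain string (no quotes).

Answer: DYVDGW

Derivation:
After op 1 (left): buf='AKYVTKB' cursor=0
After op 2 (right): buf='AKYVTKB' cursor=1
After op 3 (delete): buf='AYVTKB' cursor=1
After op 4 (select(3,6) replace("DGW")): buf='AYVDGW' cursor=6
After op 5 (left): buf='AYVDGW' cursor=5
After op 6 (insert('J')): buf='AYVDGJW' cursor=6
After op 7 (backspace): buf='AYVDGW' cursor=5
After op 8 (home): buf='AYVDGW' cursor=0
After op 9 (home): buf='AYVDGW' cursor=0
After op 10 (delete): buf='YVDGW' cursor=0
After op 11 (insert('D')): buf='DYVDGW' cursor=1
After op 12 (end): buf='DYVDGW' cursor=6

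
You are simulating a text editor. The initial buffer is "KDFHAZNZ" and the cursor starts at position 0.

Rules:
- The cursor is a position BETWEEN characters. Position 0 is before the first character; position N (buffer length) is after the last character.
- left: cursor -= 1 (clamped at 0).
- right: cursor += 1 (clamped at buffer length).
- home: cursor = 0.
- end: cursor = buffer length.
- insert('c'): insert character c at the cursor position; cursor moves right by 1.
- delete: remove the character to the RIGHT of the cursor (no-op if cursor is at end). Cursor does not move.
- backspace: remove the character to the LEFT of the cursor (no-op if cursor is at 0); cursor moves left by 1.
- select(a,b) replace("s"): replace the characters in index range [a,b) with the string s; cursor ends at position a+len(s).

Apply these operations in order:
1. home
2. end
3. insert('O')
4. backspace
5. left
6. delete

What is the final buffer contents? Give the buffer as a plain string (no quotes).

After op 1 (home): buf='KDFHAZNZ' cursor=0
After op 2 (end): buf='KDFHAZNZ' cursor=8
After op 3 (insert('O')): buf='KDFHAZNZO' cursor=9
After op 4 (backspace): buf='KDFHAZNZ' cursor=8
After op 5 (left): buf='KDFHAZNZ' cursor=7
After op 6 (delete): buf='KDFHAZN' cursor=7

Answer: KDFHAZN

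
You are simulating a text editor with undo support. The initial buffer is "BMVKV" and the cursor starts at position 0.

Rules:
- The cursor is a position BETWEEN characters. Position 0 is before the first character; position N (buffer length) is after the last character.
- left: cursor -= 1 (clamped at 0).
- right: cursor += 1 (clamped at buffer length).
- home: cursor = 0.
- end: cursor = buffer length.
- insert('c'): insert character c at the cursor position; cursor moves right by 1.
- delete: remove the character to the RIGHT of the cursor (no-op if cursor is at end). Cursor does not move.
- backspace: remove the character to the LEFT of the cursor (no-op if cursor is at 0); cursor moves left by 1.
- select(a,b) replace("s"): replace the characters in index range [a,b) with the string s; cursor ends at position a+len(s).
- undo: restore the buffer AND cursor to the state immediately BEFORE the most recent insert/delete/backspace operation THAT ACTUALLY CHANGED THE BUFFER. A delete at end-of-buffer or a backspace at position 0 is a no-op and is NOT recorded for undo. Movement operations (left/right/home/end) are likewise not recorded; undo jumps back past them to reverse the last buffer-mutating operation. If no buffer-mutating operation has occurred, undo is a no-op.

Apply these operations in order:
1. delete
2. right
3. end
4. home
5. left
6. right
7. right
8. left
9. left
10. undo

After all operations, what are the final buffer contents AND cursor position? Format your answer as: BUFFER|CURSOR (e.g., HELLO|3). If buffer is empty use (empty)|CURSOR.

After op 1 (delete): buf='MVKV' cursor=0
After op 2 (right): buf='MVKV' cursor=1
After op 3 (end): buf='MVKV' cursor=4
After op 4 (home): buf='MVKV' cursor=0
After op 5 (left): buf='MVKV' cursor=0
After op 6 (right): buf='MVKV' cursor=1
After op 7 (right): buf='MVKV' cursor=2
After op 8 (left): buf='MVKV' cursor=1
After op 9 (left): buf='MVKV' cursor=0
After op 10 (undo): buf='BMVKV' cursor=0

Answer: BMVKV|0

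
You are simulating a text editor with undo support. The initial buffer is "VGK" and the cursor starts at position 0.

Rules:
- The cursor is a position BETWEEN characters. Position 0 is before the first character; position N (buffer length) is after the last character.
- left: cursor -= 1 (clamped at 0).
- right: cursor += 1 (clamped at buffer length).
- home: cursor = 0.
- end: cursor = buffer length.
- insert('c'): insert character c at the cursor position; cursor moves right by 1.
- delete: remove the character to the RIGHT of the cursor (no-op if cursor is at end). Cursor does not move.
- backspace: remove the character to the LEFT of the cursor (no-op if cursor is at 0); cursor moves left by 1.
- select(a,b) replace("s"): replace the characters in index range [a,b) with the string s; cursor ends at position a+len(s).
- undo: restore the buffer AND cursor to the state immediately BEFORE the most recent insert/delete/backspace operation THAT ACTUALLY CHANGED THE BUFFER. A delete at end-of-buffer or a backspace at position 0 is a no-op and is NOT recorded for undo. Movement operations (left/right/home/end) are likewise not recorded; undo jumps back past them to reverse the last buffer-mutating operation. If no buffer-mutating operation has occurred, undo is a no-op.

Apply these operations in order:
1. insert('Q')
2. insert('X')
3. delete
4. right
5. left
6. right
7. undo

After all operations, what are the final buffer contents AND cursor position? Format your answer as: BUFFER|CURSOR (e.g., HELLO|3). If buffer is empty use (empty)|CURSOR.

After op 1 (insert('Q')): buf='QVGK' cursor=1
After op 2 (insert('X')): buf='QXVGK' cursor=2
After op 3 (delete): buf='QXGK' cursor=2
After op 4 (right): buf='QXGK' cursor=3
After op 5 (left): buf='QXGK' cursor=2
After op 6 (right): buf='QXGK' cursor=3
After op 7 (undo): buf='QXVGK' cursor=2

Answer: QXVGK|2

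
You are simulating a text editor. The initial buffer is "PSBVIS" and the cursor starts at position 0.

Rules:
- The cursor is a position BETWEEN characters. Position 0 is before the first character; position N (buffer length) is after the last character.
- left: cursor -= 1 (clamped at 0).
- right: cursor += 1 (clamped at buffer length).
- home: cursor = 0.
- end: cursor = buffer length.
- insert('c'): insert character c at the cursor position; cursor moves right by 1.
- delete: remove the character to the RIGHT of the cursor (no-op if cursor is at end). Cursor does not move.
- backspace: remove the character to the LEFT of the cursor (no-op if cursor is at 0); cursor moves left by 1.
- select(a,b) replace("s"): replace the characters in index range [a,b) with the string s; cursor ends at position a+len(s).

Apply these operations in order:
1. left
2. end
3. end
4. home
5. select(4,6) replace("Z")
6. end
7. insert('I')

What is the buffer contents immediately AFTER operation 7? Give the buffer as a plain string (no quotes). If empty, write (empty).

Answer: PSBVZI

Derivation:
After op 1 (left): buf='PSBVIS' cursor=0
After op 2 (end): buf='PSBVIS' cursor=6
After op 3 (end): buf='PSBVIS' cursor=6
After op 4 (home): buf='PSBVIS' cursor=0
After op 5 (select(4,6) replace("Z")): buf='PSBVZ' cursor=5
After op 6 (end): buf='PSBVZ' cursor=5
After op 7 (insert('I')): buf='PSBVZI' cursor=6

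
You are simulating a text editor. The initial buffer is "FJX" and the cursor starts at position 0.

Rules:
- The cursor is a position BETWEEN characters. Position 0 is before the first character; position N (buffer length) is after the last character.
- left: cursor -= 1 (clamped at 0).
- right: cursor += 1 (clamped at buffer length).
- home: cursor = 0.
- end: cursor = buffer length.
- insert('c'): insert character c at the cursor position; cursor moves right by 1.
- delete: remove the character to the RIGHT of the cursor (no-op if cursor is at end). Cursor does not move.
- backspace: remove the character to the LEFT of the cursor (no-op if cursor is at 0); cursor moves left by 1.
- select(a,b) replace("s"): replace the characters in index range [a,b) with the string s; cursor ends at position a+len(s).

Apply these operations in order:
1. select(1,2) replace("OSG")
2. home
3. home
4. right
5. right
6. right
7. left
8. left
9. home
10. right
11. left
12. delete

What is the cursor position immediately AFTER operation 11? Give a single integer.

After op 1 (select(1,2) replace("OSG")): buf='FOSGX' cursor=4
After op 2 (home): buf='FOSGX' cursor=0
After op 3 (home): buf='FOSGX' cursor=0
After op 4 (right): buf='FOSGX' cursor=1
After op 5 (right): buf='FOSGX' cursor=2
After op 6 (right): buf='FOSGX' cursor=3
After op 7 (left): buf='FOSGX' cursor=2
After op 8 (left): buf='FOSGX' cursor=1
After op 9 (home): buf='FOSGX' cursor=0
After op 10 (right): buf='FOSGX' cursor=1
After op 11 (left): buf='FOSGX' cursor=0

Answer: 0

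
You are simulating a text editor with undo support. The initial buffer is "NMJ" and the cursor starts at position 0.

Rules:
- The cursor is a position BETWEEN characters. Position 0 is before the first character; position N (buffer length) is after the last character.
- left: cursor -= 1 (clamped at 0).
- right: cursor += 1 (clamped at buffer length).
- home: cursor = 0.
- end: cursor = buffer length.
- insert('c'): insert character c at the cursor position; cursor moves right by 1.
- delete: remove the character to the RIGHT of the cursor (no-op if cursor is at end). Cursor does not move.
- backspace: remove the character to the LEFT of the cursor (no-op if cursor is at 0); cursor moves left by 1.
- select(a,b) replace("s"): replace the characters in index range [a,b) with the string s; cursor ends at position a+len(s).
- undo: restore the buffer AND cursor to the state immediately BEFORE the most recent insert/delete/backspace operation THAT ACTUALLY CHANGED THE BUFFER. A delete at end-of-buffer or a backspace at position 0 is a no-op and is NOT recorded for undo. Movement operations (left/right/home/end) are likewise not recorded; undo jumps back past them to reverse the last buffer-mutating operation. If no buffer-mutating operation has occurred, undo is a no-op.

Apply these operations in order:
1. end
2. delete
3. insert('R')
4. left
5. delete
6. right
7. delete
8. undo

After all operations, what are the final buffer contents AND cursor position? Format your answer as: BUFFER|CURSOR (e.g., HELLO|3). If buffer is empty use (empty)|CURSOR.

Answer: NMJR|3

Derivation:
After op 1 (end): buf='NMJ' cursor=3
After op 2 (delete): buf='NMJ' cursor=3
After op 3 (insert('R')): buf='NMJR' cursor=4
After op 4 (left): buf='NMJR' cursor=3
After op 5 (delete): buf='NMJ' cursor=3
After op 6 (right): buf='NMJ' cursor=3
After op 7 (delete): buf='NMJ' cursor=3
After op 8 (undo): buf='NMJR' cursor=3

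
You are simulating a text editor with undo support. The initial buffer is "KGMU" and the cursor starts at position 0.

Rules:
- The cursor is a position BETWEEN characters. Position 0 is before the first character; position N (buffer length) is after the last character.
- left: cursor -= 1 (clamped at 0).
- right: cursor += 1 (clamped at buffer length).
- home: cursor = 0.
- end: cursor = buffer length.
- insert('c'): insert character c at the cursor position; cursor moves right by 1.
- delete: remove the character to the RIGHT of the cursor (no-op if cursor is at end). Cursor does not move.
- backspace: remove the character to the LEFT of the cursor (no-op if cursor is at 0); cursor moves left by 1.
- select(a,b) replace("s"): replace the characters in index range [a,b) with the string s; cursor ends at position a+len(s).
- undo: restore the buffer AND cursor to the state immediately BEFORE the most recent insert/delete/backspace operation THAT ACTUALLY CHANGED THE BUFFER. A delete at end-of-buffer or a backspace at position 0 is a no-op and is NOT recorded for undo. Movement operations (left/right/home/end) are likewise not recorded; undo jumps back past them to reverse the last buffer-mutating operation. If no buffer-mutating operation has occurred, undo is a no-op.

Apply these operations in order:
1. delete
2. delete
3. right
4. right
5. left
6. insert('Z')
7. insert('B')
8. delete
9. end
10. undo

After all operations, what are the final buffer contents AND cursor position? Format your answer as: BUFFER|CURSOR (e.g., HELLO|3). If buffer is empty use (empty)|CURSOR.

After op 1 (delete): buf='GMU' cursor=0
After op 2 (delete): buf='MU' cursor=0
After op 3 (right): buf='MU' cursor=1
After op 4 (right): buf='MU' cursor=2
After op 5 (left): buf='MU' cursor=1
After op 6 (insert('Z')): buf='MZU' cursor=2
After op 7 (insert('B')): buf='MZBU' cursor=3
After op 8 (delete): buf='MZB' cursor=3
After op 9 (end): buf='MZB' cursor=3
After op 10 (undo): buf='MZBU' cursor=3

Answer: MZBU|3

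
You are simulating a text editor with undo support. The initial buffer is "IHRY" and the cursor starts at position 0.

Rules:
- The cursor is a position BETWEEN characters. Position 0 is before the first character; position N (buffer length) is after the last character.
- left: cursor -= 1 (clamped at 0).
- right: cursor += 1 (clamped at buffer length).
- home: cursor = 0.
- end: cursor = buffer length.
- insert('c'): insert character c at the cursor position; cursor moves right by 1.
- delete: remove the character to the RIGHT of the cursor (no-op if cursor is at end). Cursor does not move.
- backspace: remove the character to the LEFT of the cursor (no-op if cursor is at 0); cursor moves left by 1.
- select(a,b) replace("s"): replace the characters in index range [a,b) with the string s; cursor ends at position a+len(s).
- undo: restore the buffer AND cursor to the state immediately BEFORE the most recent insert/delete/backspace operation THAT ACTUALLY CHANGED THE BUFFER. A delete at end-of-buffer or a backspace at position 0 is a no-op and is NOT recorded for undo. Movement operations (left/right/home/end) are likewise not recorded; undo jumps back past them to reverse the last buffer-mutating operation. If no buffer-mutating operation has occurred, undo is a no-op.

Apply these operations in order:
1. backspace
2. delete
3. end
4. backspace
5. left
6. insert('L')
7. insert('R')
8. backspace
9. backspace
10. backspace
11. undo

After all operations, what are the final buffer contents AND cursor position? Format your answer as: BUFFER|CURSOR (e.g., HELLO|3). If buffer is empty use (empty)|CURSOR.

After op 1 (backspace): buf='IHRY' cursor=0
After op 2 (delete): buf='HRY' cursor=0
After op 3 (end): buf='HRY' cursor=3
After op 4 (backspace): buf='HR' cursor=2
After op 5 (left): buf='HR' cursor=1
After op 6 (insert('L')): buf='HLR' cursor=2
After op 7 (insert('R')): buf='HLRR' cursor=3
After op 8 (backspace): buf='HLR' cursor=2
After op 9 (backspace): buf='HR' cursor=1
After op 10 (backspace): buf='R' cursor=0
After op 11 (undo): buf='HR' cursor=1

Answer: HR|1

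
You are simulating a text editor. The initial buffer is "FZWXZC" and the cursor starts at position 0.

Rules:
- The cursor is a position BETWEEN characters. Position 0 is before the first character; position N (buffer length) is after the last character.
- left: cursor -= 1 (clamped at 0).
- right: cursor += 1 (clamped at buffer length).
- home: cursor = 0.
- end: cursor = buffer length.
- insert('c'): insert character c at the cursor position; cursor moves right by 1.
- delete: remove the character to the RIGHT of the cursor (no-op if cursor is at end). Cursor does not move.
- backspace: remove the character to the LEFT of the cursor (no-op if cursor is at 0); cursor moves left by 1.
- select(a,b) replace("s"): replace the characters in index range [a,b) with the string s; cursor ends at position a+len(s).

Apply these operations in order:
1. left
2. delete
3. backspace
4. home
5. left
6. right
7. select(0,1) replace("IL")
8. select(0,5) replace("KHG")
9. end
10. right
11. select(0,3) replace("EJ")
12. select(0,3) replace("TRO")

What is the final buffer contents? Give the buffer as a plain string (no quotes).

Answer: TRO

Derivation:
After op 1 (left): buf='FZWXZC' cursor=0
After op 2 (delete): buf='ZWXZC' cursor=0
After op 3 (backspace): buf='ZWXZC' cursor=0
After op 4 (home): buf='ZWXZC' cursor=0
After op 5 (left): buf='ZWXZC' cursor=0
After op 6 (right): buf='ZWXZC' cursor=1
After op 7 (select(0,1) replace("IL")): buf='ILWXZC' cursor=2
After op 8 (select(0,5) replace("KHG")): buf='KHGC' cursor=3
After op 9 (end): buf='KHGC' cursor=4
After op 10 (right): buf='KHGC' cursor=4
After op 11 (select(0,3) replace("EJ")): buf='EJC' cursor=2
After op 12 (select(0,3) replace("TRO")): buf='TRO' cursor=3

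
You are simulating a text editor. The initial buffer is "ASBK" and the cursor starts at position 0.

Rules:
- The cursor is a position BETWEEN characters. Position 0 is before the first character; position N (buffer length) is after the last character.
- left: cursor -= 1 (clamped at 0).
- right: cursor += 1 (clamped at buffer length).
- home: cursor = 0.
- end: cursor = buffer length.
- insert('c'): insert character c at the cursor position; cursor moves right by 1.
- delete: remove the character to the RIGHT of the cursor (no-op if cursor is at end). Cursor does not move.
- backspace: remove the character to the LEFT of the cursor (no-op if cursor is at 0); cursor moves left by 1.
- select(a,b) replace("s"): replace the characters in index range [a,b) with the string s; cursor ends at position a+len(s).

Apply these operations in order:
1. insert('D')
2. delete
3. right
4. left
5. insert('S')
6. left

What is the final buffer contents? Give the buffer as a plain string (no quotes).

Answer: DSSBK

Derivation:
After op 1 (insert('D')): buf='DASBK' cursor=1
After op 2 (delete): buf='DSBK' cursor=1
After op 3 (right): buf='DSBK' cursor=2
After op 4 (left): buf='DSBK' cursor=1
After op 5 (insert('S')): buf='DSSBK' cursor=2
After op 6 (left): buf='DSSBK' cursor=1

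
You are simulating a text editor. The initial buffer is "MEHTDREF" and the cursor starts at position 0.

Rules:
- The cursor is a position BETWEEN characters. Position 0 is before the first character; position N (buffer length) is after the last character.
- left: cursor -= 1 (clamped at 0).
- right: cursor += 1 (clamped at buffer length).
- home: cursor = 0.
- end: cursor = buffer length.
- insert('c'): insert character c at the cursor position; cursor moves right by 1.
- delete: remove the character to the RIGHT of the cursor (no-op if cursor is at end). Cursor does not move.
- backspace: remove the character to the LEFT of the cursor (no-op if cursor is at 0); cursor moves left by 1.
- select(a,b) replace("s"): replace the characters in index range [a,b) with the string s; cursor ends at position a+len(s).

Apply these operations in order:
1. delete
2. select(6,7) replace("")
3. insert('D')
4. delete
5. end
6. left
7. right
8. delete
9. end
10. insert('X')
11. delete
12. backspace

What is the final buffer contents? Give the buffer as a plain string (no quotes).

After op 1 (delete): buf='EHTDREF' cursor=0
After op 2 (select(6,7) replace("")): buf='EHTDRE' cursor=6
After op 3 (insert('D')): buf='EHTDRED' cursor=7
After op 4 (delete): buf='EHTDRED' cursor=7
After op 5 (end): buf='EHTDRED' cursor=7
After op 6 (left): buf='EHTDRED' cursor=6
After op 7 (right): buf='EHTDRED' cursor=7
After op 8 (delete): buf='EHTDRED' cursor=7
After op 9 (end): buf='EHTDRED' cursor=7
After op 10 (insert('X')): buf='EHTDREDX' cursor=8
After op 11 (delete): buf='EHTDREDX' cursor=8
After op 12 (backspace): buf='EHTDRED' cursor=7

Answer: EHTDRED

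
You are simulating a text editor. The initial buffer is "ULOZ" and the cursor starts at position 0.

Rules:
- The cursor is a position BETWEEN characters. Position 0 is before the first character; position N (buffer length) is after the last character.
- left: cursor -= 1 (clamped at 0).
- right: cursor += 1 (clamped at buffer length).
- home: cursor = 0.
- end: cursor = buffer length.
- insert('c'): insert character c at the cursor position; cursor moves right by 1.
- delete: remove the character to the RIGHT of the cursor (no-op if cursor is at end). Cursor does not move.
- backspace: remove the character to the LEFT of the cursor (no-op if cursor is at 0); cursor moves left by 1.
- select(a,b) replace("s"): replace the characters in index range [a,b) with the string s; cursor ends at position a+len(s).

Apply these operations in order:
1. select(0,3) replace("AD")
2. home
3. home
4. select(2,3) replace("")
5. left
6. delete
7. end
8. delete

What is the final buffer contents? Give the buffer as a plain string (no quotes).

Answer: A

Derivation:
After op 1 (select(0,3) replace("AD")): buf='ADZ' cursor=2
After op 2 (home): buf='ADZ' cursor=0
After op 3 (home): buf='ADZ' cursor=0
After op 4 (select(2,3) replace("")): buf='AD' cursor=2
After op 5 (left): buf='AD' cursor=1
After op 6 (delete): buf='A' cursor=1
After op 7 (end): buf='A' cursor=1
After op 8 (delete): buf='A' cursor=1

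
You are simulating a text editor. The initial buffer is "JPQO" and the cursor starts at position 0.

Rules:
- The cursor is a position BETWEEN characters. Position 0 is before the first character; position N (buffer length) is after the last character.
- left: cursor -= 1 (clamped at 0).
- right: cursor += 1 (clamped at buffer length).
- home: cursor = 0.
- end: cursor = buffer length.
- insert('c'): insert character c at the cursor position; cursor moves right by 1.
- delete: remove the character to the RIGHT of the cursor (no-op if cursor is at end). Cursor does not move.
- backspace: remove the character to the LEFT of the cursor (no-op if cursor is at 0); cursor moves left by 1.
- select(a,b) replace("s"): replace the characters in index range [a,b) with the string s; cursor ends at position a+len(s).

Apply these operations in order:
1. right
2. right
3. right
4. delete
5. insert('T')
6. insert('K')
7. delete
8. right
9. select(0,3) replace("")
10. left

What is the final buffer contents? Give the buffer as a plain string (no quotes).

Answer: TK

Derivation:
After op 1 (right): buf='JPQO' cursor=1
After op 2 (right): buf='JPQO' cursor=2
After op 3 (right): buf='JPQO' cursor=3
After op 4 (delete): buf='JPQ' cursor=3
After op 5 (insert('T')): buf='JPQT' cursor=4
After op 6 (insert('K')): buf='JPQTK' cursor=5
After op 7 (delete): buf='JPQTK' cursor=5
After op 8 (right): buf='JPQTK' cursor=5
After op 9 (select(0,3) replace("")): buf='TK' cursor=0
After op 10 (left): buf='TK' cursor=0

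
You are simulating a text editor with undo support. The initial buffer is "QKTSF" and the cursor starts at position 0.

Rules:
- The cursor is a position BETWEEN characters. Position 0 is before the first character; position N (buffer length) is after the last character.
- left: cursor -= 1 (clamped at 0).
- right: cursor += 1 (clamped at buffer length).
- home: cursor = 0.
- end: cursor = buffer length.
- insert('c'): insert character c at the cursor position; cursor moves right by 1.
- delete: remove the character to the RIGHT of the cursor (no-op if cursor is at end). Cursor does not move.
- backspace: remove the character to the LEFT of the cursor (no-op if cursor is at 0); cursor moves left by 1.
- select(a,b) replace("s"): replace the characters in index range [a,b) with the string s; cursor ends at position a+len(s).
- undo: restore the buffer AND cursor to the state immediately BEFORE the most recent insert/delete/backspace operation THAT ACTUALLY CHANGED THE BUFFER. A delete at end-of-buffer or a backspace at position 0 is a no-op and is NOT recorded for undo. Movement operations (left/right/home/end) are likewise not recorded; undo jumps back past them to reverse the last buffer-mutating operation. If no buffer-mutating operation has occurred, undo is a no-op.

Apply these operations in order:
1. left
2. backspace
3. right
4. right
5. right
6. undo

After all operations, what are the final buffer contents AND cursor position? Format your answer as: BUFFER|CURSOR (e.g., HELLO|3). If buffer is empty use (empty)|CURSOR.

Answer: QKTSF|3

Derivation:
After op 1 (left): buf='QKTSF' cursor=0
After op 2 (backspace): buf='QKTSF' cursor=0
After op 3 (right): buf='QKTSF' cursor=1
After op 4 (right): buf='QKTSF' cursor=2
After op 5 (right): buf='QKTSF' cursor=3
After op 6 (undo): buf='QKTSF' cursor=3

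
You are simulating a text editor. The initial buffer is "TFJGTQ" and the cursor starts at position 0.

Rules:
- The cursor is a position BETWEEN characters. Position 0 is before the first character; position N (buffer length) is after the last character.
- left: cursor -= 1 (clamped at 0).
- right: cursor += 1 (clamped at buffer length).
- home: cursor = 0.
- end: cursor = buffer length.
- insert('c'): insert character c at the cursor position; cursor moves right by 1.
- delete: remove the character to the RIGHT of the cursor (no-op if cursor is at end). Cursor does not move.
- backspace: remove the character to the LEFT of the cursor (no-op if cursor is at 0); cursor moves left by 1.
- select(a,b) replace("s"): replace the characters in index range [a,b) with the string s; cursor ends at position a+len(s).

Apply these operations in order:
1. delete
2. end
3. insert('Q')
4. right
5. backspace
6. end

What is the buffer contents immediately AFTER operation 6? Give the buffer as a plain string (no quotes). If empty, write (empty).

After op 1 (delete): buf='FJGTQ' cursor=0
After op 2 (end): buf='FJGTQ' cursor=5
After op 3 (insert('Q')): buf='FJGTQQ' cursor=6
After op 4 (right): buf='FJGTQQ' cursor=6
After op 5 (backspace): buf='FJGTQ' cursor=5
After op 6 (end): buf='FJGTQ' cursor=5

Answer: FJGTQ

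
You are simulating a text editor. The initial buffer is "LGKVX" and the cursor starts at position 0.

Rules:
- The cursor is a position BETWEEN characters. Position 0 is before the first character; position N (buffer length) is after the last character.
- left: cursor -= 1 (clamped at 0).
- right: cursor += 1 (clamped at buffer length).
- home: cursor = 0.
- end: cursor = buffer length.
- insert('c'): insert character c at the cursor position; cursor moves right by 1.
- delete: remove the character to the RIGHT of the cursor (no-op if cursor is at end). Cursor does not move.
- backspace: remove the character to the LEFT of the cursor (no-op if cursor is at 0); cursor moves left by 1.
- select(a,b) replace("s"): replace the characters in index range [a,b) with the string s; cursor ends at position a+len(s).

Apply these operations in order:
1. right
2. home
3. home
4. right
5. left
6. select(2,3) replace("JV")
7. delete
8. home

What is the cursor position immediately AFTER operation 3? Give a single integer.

After op 1 (right): buf='LGKVX' cursor=1
After op 2 (home): buf='LGKVX' cursor=0
After op 3 (home): buf='LGKVX' cursor=0

Answer: 0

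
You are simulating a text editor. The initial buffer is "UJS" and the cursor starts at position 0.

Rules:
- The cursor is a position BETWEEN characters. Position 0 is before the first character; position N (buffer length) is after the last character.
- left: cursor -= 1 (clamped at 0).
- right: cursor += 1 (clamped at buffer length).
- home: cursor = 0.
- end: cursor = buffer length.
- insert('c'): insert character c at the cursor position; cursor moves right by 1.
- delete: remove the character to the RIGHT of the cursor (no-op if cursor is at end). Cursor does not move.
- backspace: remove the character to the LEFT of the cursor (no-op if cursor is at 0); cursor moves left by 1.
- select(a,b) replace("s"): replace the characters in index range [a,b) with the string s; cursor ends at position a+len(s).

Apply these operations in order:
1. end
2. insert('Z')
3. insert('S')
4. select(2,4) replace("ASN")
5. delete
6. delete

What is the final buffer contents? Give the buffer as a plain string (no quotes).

Answer: UJASN

Derivation:
After op 1 (end): buf='UJS' cursor=3
After op 2 (insert('Z')): buf='UJSZ' cursor=4
After op 3 (insert('S')): buf='UJSZS' cursor=5
After op 4 (select(2,4) replace("ASN")): buf='UJASNS' cursor=5
After op 5 (delete): buf='UJASN' cursor=5
After op 6 (delete): buf='UJASN' cursor=5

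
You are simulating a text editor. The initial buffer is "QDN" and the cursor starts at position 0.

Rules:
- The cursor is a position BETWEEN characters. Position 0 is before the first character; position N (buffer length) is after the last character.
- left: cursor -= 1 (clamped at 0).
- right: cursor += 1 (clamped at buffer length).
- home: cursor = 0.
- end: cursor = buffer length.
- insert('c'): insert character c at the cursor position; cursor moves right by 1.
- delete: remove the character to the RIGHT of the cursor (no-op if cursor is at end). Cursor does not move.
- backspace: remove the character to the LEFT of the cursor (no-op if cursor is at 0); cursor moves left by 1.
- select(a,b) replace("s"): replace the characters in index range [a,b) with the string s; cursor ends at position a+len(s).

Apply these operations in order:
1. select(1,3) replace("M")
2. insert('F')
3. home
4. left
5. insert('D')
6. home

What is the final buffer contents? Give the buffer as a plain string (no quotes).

Answer: DQMF

Derivation:
After op 1 (select(1,3) replace("M")): buf='QM' cursor=2
After op 2 (insert('F')): buf='QMF' cursor=3
After op 3 (home): buf='QMF' cursor=0
After op 4 (left): buf='QMF' cursor=0
After op 5 (insert('D')): buf='DQMF' cursor=1
After op 6 (home): buf='DQMF' cursor=0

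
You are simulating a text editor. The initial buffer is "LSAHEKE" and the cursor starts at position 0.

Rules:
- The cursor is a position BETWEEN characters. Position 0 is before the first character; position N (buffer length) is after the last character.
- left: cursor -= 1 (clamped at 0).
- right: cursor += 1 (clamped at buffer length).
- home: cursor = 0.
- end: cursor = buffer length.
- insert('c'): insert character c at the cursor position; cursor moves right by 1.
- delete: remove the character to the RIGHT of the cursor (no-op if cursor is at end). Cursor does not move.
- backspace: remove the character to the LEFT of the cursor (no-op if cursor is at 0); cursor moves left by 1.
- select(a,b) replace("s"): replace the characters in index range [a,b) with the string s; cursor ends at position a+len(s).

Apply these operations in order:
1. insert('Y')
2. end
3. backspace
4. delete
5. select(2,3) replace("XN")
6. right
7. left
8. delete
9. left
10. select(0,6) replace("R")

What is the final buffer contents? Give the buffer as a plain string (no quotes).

After op 1 (insert('Y')): buf='YLSAHEKE' cursor=1
After op 2 (end): buf='YLSAHEKE' cursor=8
After op 3 (backspace): buf='YLSAHEK' cursor=7
After op 4 (delete): buf='YLSAHEK' cursor=7
After op 5 (select(2,3) replace("XN")): buf='YLXNAHEK' cursor=4
After op 6 (right): buf='YLXNAHEK' cursor=5
After op 7 (left): buf='YLXNAHEK' cursor=4
After op 8 (delete): buf='YLXNHEK' cursor=4
After op 9 (left): buf='YLXNHEK' cursor=3
After op 10 (select(0,6) replace("R")): buf='RK' cursor=1

Answer: RK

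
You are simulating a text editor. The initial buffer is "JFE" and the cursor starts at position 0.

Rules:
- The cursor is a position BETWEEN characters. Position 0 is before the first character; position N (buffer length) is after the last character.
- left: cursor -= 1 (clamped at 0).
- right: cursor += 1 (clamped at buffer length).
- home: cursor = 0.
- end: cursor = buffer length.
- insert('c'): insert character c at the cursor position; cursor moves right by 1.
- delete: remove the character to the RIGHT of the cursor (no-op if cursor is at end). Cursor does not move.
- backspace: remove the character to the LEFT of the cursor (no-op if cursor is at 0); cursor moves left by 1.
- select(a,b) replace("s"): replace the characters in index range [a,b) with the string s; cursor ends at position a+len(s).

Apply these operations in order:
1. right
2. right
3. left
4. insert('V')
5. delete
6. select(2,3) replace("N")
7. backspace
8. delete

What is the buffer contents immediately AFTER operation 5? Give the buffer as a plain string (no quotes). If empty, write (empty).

Answer: JVE

Derivation:
After op 1 (right): buf='JFE' cursor=1
After op 2 (right): buf='JFE' cursor=2
After op 3 (left): buf='JFE' cursor=1
After op 4 (insert('V')): buf='JVFE' cursor=2
After op 5 (delete): buf='JVE' cursor=2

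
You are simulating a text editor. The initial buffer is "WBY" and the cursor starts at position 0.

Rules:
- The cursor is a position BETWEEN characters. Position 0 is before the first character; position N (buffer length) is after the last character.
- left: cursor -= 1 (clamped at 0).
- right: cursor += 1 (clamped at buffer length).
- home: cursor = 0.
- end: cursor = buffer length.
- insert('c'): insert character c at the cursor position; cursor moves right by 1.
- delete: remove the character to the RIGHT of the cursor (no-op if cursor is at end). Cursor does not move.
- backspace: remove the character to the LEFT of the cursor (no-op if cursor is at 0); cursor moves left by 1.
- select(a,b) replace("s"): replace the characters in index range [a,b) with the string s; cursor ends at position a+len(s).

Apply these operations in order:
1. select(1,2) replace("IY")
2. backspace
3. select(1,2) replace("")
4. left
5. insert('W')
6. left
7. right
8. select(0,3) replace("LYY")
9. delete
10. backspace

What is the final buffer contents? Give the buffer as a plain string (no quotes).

After op 1 (select(1,2) replace("IY")): buf='WIYY' cursor=3
After op 2 (backspace): buf='WIY' cursor=2
After op 3 (select(1,2) replace("")): buf='WY' cursor=1
After op 4 (left): buf='WY' cursor=0
After op 5 (insert('W')): buf='WWY' cursor=1
After op 6 (left): buf='WWY' cursor=0
After op 7 (right): buf='WWY' cursor=1
After op 8 (select(0,3) replace("LYY")): buf='LYY' cursor=3
After op 9 (delete): buf='LYY' cursor=3
After op 10 (backspace): buf='LY' cursor=2

Answer: LY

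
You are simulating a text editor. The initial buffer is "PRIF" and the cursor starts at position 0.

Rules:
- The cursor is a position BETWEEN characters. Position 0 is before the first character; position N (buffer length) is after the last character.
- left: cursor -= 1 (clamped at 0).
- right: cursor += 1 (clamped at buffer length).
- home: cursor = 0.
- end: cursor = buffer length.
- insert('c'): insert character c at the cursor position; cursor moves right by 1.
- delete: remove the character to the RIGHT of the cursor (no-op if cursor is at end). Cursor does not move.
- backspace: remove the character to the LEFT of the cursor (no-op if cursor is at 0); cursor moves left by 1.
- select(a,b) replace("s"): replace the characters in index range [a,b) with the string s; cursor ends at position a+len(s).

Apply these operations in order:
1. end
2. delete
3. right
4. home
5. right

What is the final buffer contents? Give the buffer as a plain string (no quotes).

Answer: PRIF

Derivation:
After op 1 (end): buf='PRIF' cursor=4
After op 2 (delete): buf='PRIF' cursor=4
After op 3 (right): buf='PRIF' cursor=4
After op 4 (home): buf='PRIF' cursor=0
After op 5 (right): buf='PRIF' cursor=1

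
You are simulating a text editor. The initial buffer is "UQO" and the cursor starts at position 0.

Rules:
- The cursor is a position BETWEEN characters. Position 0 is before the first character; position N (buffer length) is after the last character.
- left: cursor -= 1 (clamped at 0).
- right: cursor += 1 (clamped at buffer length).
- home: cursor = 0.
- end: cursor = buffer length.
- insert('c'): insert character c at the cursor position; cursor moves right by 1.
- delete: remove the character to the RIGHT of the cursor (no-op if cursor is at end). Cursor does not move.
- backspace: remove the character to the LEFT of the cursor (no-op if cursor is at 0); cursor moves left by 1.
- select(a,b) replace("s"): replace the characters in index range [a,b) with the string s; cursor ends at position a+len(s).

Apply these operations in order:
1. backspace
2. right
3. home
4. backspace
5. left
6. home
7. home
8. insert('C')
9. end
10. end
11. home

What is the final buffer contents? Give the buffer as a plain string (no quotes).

After op 1 (backspace): buf='UQO' cursor=0
After op 2 (right): buf='UQO' cursor=1
After op 3 (home): buf='UQO' cursor=0
After op 4 (backspace): buf='UQO' cursor=0
After op 5 (left): buf='UQO' cursor=0
After op 6 (home): buf='UQO' cursor=0
After op 7 (home): buf='UQO' cursor=0
After op 8 (insert('C')): buf='CUQO' cursor=1
After op 9 (end): buf='CUQO' cursor=4
After op 10 (end): buf='CUQO' cursor=4
After op 11 (home): buf='CUQO' cursor=0

Answer: CUQO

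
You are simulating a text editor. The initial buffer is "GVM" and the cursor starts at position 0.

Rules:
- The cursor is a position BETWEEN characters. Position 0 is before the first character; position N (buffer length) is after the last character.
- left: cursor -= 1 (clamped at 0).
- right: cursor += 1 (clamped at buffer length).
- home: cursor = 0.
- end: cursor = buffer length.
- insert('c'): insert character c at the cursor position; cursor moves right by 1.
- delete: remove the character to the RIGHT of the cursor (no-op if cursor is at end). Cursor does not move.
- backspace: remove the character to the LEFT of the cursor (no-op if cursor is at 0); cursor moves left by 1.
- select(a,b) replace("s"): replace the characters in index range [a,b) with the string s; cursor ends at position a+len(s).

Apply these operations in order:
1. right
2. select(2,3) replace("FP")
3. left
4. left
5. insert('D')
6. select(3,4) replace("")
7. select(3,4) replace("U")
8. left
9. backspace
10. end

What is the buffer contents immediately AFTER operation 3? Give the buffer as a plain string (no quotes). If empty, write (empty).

After op 1 (right): buf='GVM' cursor=1
After op 2 (select(2,3) replace("FP")): buf='GVFP' cursor=4
After op 3 (left): buf='GVFP' cursor=3

Answer: GVFP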